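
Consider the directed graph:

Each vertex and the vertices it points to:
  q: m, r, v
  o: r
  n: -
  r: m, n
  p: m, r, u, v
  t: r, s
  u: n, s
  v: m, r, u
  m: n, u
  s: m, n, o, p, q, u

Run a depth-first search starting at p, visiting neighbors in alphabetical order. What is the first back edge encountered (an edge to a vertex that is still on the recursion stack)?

DFS from p (visiting neighbors in alphabetical order); mark gray on enter, black on exit:
p gray
  m gray
    n gray
    n black
    u gray
      u→n: n black — skip
      s gray
        s→m: m is gray → back edge
First back edge: s → m.

s->m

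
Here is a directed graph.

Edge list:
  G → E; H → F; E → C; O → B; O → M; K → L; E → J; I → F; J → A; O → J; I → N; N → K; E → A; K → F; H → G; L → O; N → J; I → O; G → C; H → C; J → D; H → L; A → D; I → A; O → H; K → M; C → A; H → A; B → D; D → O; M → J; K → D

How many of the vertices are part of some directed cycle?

A vertex is on a directed cycle iff it belongs to a strongly connected component of size ≥ 2 (or has a self-loop).
The vertices on cycles are {A, B, C, D, E, G, H, J, L, M, O} — 11 in total.

11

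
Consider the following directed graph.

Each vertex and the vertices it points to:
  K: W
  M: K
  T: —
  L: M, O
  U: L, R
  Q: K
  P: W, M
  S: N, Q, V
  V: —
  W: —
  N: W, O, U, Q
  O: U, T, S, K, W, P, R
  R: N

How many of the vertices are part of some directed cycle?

6

A vertex is on a directed cycle iff it belongs to a strongly connected component of size ≥ 2 (or has a self-loop).
The vertices on cycles are {L, N, O, R, S, U} — 6 in total.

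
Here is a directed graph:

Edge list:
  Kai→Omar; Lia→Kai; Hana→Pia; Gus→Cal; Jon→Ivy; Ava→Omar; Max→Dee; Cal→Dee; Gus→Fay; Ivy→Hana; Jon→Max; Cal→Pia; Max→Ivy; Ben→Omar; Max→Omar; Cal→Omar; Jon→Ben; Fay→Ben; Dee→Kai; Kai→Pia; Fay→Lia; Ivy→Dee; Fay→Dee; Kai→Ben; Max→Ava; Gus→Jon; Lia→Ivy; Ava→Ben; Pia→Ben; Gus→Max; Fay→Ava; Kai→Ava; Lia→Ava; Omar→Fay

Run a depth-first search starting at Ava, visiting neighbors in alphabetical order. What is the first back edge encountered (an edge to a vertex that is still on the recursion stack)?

DFS from Ava (visiting neighbors in alphabetical order); mark gray on enter, black on exit:
Ava gray
  Ben gray
    Omar gray
      Fay gray
        Fay→Ava: Ava is gray → back edge
First back edge: Fay → Ava.

Fay→Ava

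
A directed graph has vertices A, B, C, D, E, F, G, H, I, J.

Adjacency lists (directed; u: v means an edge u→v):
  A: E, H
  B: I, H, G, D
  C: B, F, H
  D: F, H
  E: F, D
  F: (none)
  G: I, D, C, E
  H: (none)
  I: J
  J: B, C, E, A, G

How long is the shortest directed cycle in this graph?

For each vertex v, BFS finds the shortest path from v back to v.
The shortest such closed walk is J → B → I → J, length 3.

3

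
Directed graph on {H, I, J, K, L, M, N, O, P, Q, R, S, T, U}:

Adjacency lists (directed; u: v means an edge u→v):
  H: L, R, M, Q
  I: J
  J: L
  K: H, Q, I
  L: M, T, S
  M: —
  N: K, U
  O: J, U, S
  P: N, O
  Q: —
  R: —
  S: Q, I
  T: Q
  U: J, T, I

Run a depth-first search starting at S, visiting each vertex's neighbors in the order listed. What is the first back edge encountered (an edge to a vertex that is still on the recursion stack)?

L->S

DFS from S (visiting each vertex's neighbors in the order listed); mark gray on enter, black on exit:
S gray
  Q gray
  Q black
  I gray
    J gray
      L gray
        M gray
        M black
        T gray
          T→Q: Q black — skip
        T black
        L→S: S is gray → back edge
First back edge: L → S.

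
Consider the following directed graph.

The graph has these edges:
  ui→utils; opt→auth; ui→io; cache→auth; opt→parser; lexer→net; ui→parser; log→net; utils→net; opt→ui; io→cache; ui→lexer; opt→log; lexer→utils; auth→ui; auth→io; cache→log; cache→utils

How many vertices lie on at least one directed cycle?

4

A vertex is on a directed cycle iff it belongs to a strongly connected component of size ≥ 2 (or has a self-loop).
The vertices on cycles are {io, ui, auth, cache} — 4 in total.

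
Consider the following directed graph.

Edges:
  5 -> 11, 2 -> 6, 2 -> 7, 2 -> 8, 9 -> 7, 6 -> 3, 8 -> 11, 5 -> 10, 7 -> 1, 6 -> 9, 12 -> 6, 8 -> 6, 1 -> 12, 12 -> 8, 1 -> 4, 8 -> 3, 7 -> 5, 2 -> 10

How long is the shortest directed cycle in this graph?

For each vertex v, BFS finds the shortest path from v back to v.
The shortest such closed walk is 7 → 1 → 12 → 6 → 9 → 7, length 5.

5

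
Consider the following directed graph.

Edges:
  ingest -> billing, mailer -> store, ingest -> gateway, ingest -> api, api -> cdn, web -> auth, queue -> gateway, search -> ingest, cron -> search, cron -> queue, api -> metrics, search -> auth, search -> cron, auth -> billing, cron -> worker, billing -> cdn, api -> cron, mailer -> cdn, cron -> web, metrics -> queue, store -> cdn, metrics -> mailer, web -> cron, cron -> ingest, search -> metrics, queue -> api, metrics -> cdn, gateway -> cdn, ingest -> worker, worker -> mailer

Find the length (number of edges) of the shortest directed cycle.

For each vertex v, BFS finds the shortest path from v back to v.
The shortest such closed walk is search → cron → search, length 2.

2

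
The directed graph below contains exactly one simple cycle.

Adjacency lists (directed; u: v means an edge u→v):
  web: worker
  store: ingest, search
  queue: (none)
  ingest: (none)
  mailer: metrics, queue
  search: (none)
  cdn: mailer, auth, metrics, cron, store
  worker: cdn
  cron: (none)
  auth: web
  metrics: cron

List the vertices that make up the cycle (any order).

DFS with gray/black marking from cdn:
cdn gray
  mailer gray
    metrics gray
      cron gray
      cron black
    metrics black
    queue gray
    queue black
  mailer black
  auth gray
    web gray
      worker gray
        worker→cdn: cdn is gray → back edge
Back edge closes the cycle cdn → auth → web → worker → cdn; its vertices are {cdn, web, auth, worker}.

cdn, web, auth, worker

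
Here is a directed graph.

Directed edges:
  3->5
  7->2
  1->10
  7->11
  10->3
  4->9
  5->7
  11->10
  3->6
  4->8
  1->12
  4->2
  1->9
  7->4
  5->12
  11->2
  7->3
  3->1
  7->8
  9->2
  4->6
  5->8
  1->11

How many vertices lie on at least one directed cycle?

6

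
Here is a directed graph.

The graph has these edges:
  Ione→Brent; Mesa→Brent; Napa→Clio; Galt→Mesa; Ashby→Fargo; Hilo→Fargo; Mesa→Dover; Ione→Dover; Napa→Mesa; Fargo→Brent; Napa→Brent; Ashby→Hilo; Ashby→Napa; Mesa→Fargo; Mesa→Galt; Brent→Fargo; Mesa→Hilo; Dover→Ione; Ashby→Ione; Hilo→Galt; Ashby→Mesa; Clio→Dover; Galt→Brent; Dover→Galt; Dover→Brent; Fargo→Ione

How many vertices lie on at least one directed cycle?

A vertex is on a directed cycle iff it belongs to a strongly connected component of size ≥ 2 (or has a self-loop).
The vertices on cycles are {Galt, Hilo, Ione, Mesa, Brent, Dover, Fargo} — 7 in total.

7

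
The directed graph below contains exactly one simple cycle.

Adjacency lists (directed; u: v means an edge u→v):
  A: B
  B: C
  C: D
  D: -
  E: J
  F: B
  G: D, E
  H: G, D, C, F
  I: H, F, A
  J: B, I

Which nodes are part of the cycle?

E, G, H, I, J

DFS with gray/black marking from E:
E gray
  J gray
    B gray
      C gray
        D gray
        D black
      C black
    B black
    I gray
      H gray
        G gray
          G→D: D black — skip
          G→E: E is gray → back edge
Back edge closes the cycle E → J → I → H → G → E; its vertices are {E, G, H, I, J}.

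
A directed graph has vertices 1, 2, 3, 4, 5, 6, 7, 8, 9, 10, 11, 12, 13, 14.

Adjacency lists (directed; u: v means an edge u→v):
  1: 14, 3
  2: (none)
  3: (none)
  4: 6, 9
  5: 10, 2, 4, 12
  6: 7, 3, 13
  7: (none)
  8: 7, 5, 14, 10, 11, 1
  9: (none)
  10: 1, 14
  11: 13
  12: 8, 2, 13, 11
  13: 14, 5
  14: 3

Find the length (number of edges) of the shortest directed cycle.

3

For each vertex v, BFS finds the shortest path from v back to v.
The shortest such closed walk is 5 → 12 → 13 → 5, length 3.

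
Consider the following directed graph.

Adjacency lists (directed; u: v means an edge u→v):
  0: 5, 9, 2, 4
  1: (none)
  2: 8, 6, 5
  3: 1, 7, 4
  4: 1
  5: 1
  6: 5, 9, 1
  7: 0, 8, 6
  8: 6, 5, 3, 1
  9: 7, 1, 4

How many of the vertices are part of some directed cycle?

A vertex is on a directed cycle iff it belongs to a strongly connected component of size ≥ 2 (or has a self-loop).
The vertices on cycles are {0, 2, 3, 6, 7, 8, 9} — 7 in total.

7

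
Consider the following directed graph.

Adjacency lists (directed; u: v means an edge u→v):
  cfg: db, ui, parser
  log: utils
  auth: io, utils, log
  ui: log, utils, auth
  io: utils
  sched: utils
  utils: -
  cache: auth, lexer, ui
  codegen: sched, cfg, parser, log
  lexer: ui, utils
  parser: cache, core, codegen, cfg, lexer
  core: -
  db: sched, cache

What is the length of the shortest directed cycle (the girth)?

2

For each vertex v, BFS finds the shortest path from v back to v.
The shortest such closed walk is cfg → parser → cfg, length 2.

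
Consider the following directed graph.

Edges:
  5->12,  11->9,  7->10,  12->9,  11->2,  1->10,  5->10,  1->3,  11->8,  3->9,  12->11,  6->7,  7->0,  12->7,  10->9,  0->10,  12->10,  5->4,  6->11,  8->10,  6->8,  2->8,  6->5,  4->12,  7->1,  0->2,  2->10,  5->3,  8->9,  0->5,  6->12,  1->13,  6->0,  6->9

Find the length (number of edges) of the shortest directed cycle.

4

For each vertex v, BFS finds the shortest path from v back to v.
The shortest such closed walk is 0 → 5 → 12 → 7 → 0, length 4.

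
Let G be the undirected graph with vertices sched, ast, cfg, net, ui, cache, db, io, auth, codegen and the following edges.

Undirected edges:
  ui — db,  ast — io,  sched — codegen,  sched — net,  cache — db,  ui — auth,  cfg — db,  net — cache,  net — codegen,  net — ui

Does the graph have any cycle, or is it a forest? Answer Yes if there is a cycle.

Yes

DFS, tracking each vertex's parent; an edge to a visited non-parent vertex closes a cycle.
Start from db:
visit db (parent –)
  visit ui (parent db)
    visit auth (parent ui)
      auth–ui: parent, skip
    visit net (parent ui)
      visit codegen (parent net)
        visit sched (parent codegen)
          sched–net: net visited and ≠ parent → cycle
Cycle: net – codegen – sched – net.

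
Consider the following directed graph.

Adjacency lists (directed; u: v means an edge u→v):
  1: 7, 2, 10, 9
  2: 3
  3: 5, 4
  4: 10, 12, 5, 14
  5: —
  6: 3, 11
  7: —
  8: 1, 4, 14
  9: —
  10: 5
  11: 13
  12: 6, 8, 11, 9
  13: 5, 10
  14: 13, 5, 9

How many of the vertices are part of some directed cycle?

A vertex is on a directed cycle iff it belongs to a strongly connected component of size ≥ 2 (or has a self-loop).
The vertices on cycles are {1, 2, 3, 4, 6, 8, 12} — 7 in total.

7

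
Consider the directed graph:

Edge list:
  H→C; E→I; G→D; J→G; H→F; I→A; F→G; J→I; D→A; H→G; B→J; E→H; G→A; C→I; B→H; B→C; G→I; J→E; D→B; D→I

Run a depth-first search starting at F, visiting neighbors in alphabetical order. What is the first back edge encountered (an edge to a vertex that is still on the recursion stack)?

DFS from F (visiting neighbors in alphabetical order); mark gray on enter, black on exit:
F gray
  G gray
    A gray
    A black
    D gray
      D→A: A black — skip
      B gray
        C gray
          I gray
            I→A: A black — skip
          I black
        C black
        H gray
          H→C: C black — skip
          H→F: F is gray → back edge
First back edge: H → F.

H->F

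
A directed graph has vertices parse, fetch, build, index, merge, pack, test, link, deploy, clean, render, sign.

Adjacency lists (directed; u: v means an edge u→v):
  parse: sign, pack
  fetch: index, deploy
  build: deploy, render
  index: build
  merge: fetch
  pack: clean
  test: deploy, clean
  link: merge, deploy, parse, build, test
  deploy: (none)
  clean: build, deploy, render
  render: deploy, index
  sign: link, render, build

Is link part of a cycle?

link is on a cycle iff link can reach itself via ≥1 edge.
link → parse → sign → link — yes.

Yes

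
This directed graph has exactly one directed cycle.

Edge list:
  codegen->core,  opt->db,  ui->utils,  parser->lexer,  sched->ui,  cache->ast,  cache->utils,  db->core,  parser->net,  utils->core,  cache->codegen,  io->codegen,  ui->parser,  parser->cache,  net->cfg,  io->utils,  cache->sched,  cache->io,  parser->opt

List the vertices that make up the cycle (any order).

DFS with gray/black marking from parser:
parser gray
  lexer gray
  lexer black
  cache gray
    utils gray
      core gray
      core black
    utils black
    codegen gray
      codegen→core: core black — skip
    codegen black
    ast gray
    ast black
    sched gray
      ui gray
        ui→parser: parser is gray → back edge
Back edge closes the cycle parser → cache → sched → ui → parser; its vertices are {ui, cache, sched, parser}.

ui, cache, sched, parser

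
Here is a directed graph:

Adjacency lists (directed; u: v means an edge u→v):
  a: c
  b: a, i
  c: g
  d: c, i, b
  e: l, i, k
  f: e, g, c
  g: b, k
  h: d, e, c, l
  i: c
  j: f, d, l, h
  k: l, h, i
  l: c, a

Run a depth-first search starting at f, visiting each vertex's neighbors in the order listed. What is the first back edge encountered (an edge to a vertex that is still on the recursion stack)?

a→c

DFS from f (visiting each vertex's neighbors in the order listed); mark gray on enter, black on exit:
f gray
  e gray
    l gray
      c gray
        g gray
          b gray
            a gray
              a→c: c is gray → back edge
First back edge: a → c.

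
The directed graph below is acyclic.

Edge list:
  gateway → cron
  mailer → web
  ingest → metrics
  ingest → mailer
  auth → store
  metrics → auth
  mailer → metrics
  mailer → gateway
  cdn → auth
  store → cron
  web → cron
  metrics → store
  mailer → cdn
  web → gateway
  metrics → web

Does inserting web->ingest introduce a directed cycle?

Adding web→ingest creates a cycle iff ingest can already reach web.
Path from ingest: ingest → mailer → web.
So ingest → … → web → ingest is a cycle.

Yes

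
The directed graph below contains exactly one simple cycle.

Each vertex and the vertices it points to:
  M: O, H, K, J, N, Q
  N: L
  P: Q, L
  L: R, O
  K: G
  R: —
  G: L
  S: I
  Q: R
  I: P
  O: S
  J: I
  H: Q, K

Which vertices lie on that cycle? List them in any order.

I, L, O, P, S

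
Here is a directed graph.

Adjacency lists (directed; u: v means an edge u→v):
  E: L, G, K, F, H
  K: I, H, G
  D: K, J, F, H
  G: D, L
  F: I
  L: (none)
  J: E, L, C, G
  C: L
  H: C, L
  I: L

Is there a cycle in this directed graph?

DFS with white/gray/black marking, starting from K:
K gray
  I gray
    L gray
    L black
  I black
  H gray
    C gray
      C→L: L black — skip
    C black
    H→L: L black — skip
  H black
  G gray
    D gray
      D→K: K is gray → back edge
Back edge found, so a cycle exists: K → G → D → K.

Yes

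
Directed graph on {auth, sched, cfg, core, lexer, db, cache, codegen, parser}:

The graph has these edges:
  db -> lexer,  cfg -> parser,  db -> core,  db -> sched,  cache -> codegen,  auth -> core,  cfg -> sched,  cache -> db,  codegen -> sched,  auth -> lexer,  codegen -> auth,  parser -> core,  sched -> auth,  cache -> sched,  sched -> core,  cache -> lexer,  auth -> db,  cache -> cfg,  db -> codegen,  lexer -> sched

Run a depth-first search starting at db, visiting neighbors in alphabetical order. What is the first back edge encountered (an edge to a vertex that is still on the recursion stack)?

DFS from db (visiting neighbors in alphabetical order); mark gray on enter, black on exit:
db gray
  codegen gray
    auth gray
      core gray
      core black
      auth→db: db is gray → back edge
First back edge: auth → db.

auth->db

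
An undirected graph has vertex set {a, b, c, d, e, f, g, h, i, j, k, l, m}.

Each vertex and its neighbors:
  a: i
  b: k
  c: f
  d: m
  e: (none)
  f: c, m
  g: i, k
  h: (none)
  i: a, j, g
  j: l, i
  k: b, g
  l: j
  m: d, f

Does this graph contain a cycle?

No

DFS, tracking each vertex's parent; an edge to a visited non-parent vertex closes a cycle.
Start from g:
visit g (parent –)
  visit i (parent g)
    visit a (parent i)
      a–i: parent, skip
    visit j (parent i)
      visit l (parent j)
        l–j: parent, skip
      j–i: parent, skip
    i–g: parent, skip
  visit k (parent g)
    visit b (parent k)
      b–k: parent, skip
    k–g: parent, skip
visit c (parent –)
  visit f (parent c)
    f–c: parent, skip
    visit m (parent f)
      visit d (parent m)
        d–m: parent, skip
      m–f: parent, skip
visit e (parent –)
visit h (parent –)
No non-parent visited neighbor found — the graph is a forest.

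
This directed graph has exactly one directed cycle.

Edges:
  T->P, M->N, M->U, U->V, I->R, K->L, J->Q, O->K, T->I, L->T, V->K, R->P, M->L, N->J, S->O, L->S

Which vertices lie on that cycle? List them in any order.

K, L, O, S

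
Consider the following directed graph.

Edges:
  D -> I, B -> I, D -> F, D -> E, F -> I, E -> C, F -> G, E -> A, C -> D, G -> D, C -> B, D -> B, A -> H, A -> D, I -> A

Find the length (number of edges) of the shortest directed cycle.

3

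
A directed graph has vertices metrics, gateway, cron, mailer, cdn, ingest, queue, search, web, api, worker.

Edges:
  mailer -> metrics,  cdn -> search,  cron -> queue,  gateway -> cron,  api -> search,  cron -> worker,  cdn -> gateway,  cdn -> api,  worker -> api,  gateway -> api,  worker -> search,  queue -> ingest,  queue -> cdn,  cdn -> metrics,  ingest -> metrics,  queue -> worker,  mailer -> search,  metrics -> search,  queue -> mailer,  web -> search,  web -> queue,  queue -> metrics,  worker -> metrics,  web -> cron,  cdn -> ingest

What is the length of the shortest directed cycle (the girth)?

For each vertex v, BFS finds the shortest path from v back to v.
The shortest such closed walk is cron → queue → cdn → gateway → cron, length 4.

4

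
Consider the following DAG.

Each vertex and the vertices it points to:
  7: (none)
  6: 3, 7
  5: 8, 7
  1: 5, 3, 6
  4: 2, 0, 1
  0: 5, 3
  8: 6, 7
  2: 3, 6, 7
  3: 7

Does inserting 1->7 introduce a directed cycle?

No

Adding 1→7 creates a cycle iff 7 can already reach 1.
Explore from 7: no path reaches 1. The graph stays acyclic.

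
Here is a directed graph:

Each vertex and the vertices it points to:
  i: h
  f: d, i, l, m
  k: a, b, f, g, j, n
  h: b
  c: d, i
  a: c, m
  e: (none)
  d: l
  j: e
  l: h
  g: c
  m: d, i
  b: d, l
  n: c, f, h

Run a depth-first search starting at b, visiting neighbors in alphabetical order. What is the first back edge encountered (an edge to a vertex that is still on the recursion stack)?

h->b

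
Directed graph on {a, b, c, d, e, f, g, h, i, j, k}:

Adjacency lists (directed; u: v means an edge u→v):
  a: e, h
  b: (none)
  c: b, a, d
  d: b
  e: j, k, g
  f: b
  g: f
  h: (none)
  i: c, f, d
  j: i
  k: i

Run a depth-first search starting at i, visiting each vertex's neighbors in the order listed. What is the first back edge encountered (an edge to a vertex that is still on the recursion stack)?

DFS from i (visiting each vertex's neighbors in the order listed); mark gray on enter, black on exit:
i gray
  c gray
    b gray
    b black
    a gray
      e gray
        j gray
          j→i: i is gray → back edge
First back edge: j → i.

j->i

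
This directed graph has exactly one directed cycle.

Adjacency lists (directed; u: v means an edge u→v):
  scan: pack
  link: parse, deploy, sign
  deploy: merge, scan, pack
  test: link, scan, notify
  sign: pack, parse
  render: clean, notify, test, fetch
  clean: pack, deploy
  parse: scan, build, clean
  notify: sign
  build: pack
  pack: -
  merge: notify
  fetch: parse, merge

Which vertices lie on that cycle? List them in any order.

DFS with gray/black marking from merge:
merge gray
  notify gray
    sign gray
      pack gray
      pack black
      parse gray
        scan gray
          scan→pack: pack black — skip
        scan black
        build gray
          build→pack: pack black — skip
        build black
        clean gray
          clean→pack: pack black — skip
          deploy gray
            deploy→merge: merge is gray → back edge
Back edge closes the cycle merge → notify → sign → parse → clean → deploy → merge; its vertices are {sign, clean, merge, parse, deploy, notify}.

sign, clean, merge, parse, deploy, notify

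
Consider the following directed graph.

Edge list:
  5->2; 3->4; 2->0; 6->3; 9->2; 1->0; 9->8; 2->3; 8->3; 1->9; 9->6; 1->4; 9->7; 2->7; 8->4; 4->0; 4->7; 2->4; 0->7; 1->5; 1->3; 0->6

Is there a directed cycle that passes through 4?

Yes

4 is on a cycle iff 4 can reach itself via ≥1 edge.
4 → 0 → 6 → 3 → 4 — yes.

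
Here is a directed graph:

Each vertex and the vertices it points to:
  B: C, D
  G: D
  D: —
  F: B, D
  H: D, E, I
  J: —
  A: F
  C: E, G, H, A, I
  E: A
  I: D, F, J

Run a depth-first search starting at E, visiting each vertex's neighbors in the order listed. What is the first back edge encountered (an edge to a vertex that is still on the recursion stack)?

C→E

DFS from E (visiting each vertex's neighbors in the order listed); mark gray on enter, black on exit:
E gray
  A gray
    F gray
      B gray
        C gray
          C→E: E is gray → back edge
First back edge: C → E.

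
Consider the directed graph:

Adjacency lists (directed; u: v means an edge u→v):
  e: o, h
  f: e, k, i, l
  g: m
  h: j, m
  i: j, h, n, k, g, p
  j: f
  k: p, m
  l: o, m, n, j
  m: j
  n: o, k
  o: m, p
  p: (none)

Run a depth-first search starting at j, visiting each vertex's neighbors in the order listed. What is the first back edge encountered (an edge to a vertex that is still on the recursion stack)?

DFS from j (visiting each vertex's neighbors in the order listed); mark gray on enter, black on exit:
j gray
  f gray
    e gray
      o gray
        m gray
          m→j: j is gray → back edge
First back edge: m → j.

m→j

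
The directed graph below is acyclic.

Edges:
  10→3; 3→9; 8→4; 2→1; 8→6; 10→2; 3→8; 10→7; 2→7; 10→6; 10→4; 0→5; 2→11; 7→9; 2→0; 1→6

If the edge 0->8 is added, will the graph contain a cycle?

Adding 0→8 creates a cycle iff 8 can already reach 0.
Explore from 8: no path reaches 0. The graph stays acyclic.

No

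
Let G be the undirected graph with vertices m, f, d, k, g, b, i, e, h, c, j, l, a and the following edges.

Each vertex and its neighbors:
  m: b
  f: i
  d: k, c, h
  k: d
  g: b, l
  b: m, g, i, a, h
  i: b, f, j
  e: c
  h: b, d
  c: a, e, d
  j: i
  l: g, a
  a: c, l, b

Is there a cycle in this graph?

DFS, tracking each vertex's parent; an edge to a visited non-parent vertex closes a cycle.
Start from b:
visit b (parent –)
  visit m (parent b)
    m–b: parent, skip
  visit g (parent b)
    g–b: parent, skip
    visit l (parent g)
      l–g: parent, skip
      visit a (parent l)
        visit c (parent a)
          c–a: parent, skip
          visit e (parent c)
            e–c: parent, skip
          visit d (parent c)
            visit k (parent d)
              k–d: parent, skip
            d–c: parent, skip
            visit h (parent d)
              h–b: b visited and ≠ parent → cycle
Cycle: b – g – l – a – c – d – h – b.

Yes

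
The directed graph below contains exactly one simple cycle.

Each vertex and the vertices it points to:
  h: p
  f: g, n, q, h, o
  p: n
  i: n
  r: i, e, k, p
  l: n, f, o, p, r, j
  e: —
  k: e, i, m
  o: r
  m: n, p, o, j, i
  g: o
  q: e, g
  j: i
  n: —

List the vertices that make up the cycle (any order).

DFS with gray/black marking from r:
r gray
  i gray
    n gray
    n black
  i black
  e gray
  e black
  k gray
    k→e: e black — skip
    k→i: i black — skip
    m gray
      m→n: n black — skip
      p gray
        p→n: n black — skip
      p black
      o gray
        o→r: r is gray → back edge
Back edge closes the cycle r → k → m → o → r; its vertices are {k, m, o, r}.

k, m, o, r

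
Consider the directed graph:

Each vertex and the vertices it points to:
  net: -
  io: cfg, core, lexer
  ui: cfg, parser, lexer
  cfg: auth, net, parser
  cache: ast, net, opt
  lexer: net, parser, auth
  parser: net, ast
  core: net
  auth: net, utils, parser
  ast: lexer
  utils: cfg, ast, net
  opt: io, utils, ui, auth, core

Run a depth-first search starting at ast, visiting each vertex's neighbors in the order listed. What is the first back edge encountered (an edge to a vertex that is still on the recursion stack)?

parser→ast

DFS from ast (visiting each vertex's neighbors in the order listed); mark gray on enter, black on exit:
ast gray
  lexer gray
    net gray
    net black
    parser gray
      parser→net: net black — skip
      parser→ast: ast is gray → back edge
First back edge: parser → ast.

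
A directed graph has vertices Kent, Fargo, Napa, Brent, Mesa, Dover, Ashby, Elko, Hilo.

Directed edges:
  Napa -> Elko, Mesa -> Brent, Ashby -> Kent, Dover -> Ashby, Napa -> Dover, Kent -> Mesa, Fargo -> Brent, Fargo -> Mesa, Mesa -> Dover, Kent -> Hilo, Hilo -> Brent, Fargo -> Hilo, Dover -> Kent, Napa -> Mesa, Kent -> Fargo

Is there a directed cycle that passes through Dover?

Dover is on a cycle iff Dover can reach itself via ≥1 edge.
Dover → Kent → Mesa → Dover — yes.

Yes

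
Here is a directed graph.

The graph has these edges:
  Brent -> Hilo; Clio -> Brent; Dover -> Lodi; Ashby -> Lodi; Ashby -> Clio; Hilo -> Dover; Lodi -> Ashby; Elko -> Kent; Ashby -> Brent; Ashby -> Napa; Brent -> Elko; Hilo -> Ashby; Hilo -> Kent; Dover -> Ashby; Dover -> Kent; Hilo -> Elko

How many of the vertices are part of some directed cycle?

6

A vertex is on a directed cycle iff it belongs to a strongly connected component of size ≥ 2 (or has a self-loop).
The vertices on cycles are {Clio, Hilo, Lodi, Ashby, Brent, Dover} — 6 in total.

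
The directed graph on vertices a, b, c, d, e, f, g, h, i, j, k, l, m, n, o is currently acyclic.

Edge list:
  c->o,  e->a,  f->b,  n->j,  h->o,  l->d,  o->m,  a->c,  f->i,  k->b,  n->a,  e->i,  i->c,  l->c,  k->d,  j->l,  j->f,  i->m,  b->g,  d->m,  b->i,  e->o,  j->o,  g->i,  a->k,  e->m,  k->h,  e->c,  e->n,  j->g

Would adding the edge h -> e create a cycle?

Yes

Adding h→e creates a cycle iff e can already reach h.
Path from e: e → a → k → h.
So e → … → h → e is a cycle.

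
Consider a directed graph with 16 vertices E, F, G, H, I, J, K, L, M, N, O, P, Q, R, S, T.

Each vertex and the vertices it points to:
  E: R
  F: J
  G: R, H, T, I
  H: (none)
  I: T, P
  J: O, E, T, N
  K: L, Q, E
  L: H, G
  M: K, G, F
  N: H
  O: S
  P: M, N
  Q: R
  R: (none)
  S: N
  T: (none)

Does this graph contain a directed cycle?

DFS with white/gray/black marking, starting from O:
O gray
  S gray
    N gray
      H gray
      H black
    N black
  S black
O black
E gray
  R gray
  R black
E black
F gray
  J gray
    J→O: O black — skip
    J→E: E black — skip
    T gray
    T black
    J→N: N black — skip
  J black
F black
G gray
  G→R: R black — skip
  G→H: H black — skip
  G→T: T black — skip
  I gray
    I→T: T black — skip
    P gray
      M gray
        K gray
          L gray
            L→H: H black — skip
            L→G: G is gray → back edge
Back edge found, so a cycle exists: G → I → P → M → K → L → G.

Yes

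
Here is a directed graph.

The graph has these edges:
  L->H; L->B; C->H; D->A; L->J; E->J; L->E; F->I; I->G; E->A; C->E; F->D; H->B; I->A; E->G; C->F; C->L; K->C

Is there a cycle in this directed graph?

DFS with white/gray/black marking, starting from G:
G gray
G black
A gray
A black
B gray
B black
C gray
  E gray
    E→G: G black — skip
    J gray
    J black
    E→A: A black — skip
  E black
  H gray
    H→B: B black — skip
  H black
  F gray
    D gray
      D→A: A black — skip
    D black
    I gray
      I→G: G black — skip
      I→A: A black — skip
    I black
  F black
  L gray
    L→B: B black — skip
    L→J: J black — skip
    L→H: H black — skip
    L→E: E black — skip
  L black
C black
K gray
  K→C: C black — skip
K black
Every edge goes to a white or black vertex — no back edge, so the graph is acyclic.

No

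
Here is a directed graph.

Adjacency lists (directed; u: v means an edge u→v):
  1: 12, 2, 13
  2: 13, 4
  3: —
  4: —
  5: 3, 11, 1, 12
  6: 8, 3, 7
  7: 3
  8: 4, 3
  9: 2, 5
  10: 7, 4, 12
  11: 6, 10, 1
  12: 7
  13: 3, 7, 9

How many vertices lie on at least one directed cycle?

A vertex is on a directed cycle iff it belongs to a strongly connected component of size ≥ 2 (or has a self-loop).
The vertices on cycles are {1, 2, 5, 9, 11, 13} — 6 in total.

6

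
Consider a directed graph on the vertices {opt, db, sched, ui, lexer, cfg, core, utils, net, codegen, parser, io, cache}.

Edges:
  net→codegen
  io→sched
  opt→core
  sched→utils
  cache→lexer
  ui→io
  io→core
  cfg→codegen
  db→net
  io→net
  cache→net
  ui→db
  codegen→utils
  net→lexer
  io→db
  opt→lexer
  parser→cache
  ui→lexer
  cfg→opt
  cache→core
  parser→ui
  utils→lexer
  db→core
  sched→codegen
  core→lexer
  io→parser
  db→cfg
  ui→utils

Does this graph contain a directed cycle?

Yes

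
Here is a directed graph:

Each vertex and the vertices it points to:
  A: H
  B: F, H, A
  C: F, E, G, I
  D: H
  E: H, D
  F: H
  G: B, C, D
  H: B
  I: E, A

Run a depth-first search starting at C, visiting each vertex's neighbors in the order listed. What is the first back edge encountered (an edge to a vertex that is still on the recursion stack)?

B→F

DFS from C (visiting each vertex's neighbors in the order listed); mark gray on enter, black on exit:
C gray
  F gray
    H gray
      B gray
        B→F: F is gray → back edge
First back edge: B → F.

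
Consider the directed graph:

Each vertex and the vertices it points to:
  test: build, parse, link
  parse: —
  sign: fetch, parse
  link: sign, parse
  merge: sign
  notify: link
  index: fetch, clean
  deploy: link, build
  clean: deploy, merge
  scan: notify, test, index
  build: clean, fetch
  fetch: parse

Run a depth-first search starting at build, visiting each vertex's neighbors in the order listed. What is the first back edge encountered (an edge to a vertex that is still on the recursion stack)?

DFS from build (visiting each vertex's neighbors in the order listed); mark gray on enter, black on exit:
build gray
  clean gray
    deploy gray
      link gray
        sign gray
          fetch gray
            parse gray
            parse black
          fetch black
          sign→parse: parse black — skip
        sign black
        link→parse: parse black — skip
      link black
      deploy→build: build is gray → back edge
First back edge: deploy → build.

deploy->build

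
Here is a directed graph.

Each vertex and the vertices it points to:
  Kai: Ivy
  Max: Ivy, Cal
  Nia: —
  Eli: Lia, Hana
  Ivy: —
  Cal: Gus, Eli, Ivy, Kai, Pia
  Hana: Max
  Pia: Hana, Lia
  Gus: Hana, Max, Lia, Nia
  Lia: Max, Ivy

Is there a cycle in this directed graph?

Yes

DFS with white/gray/black marking, starting from Nia:
Nia gray
Nia black
Kai gray
  Ivy gray
  Ivy black
Kai black
Max gray
  Max→Ivy: Ivy black — skip
  Cal gray
    Gus gray
      Hana gray
        Hana→Max: Max is gray → back edge
Back edge found, so a cycle exists: Max → Cal → Gus → Hana → Max.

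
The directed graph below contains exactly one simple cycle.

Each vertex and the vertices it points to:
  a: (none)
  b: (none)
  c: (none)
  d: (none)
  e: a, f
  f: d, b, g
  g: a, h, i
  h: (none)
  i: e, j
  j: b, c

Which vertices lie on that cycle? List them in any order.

DFS with gray/black marking from e:
e gray
  a gray
  a black
  f gray
    d gray
    d black
    b gray
    b black
    g gray
      g→a: a black — skip
      h gray
      h black
      i gray
        i→e: e is gray → back edge
Back edge closes the cycle e → f → g → i → e; its vertices are {e, f, g, i}.

e, f, g, i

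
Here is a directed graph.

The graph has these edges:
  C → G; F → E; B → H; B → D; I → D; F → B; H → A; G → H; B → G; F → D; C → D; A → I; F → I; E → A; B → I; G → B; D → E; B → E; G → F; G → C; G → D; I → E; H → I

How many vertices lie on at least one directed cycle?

8

A vertex is on a directed cycle iff it belongs to a strongly connected component of size ≥ 2 (or has a self-loop).
The vertices on cycles are {A, B, C, D, E, F, G, I} — 8 in total.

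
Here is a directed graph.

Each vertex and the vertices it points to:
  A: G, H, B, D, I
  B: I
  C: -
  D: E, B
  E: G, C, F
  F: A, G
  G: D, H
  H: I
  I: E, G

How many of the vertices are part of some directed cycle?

8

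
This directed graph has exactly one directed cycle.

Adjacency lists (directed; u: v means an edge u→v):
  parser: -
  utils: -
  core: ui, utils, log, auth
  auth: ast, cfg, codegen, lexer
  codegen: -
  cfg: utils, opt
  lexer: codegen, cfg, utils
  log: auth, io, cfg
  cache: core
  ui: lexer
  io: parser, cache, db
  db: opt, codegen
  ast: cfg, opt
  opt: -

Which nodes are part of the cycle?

io, log, core, cache

DFS with gray/black marking from core:
core gray
  ui gray
    lexer gray
      codegen gray
      codegen black
      cfg gray
        utils gray
        utils black
        opt gray
        opt black
      cfg black
      lexer→utils: utils black — skip
    lexer black
  ui black
  core→utils: utils black — skip
  log gray
    auth gray
      ast gray
        ast→cfg: cfg black — skip
        ast→opt: opt black — skip
      ast black
      auth→cfg: cfg black — skip
      auth→codegen: codegen black — skip
      auth→lexer: lexer black — skip
    auth black
    io gray
      parser gray
      parser black
      cache gray
        cache→core: core is gray → back edge
Back edge closes the cycle core → log → io → cache → core; its vertices are {io, log, core, cache}.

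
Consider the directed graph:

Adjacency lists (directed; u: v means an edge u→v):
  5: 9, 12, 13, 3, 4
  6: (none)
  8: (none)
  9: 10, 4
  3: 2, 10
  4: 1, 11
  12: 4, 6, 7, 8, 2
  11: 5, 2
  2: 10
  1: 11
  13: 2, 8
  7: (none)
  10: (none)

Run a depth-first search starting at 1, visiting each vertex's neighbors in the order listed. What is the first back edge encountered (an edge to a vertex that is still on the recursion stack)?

4→1

DFS from 1 (visiting each vertex's neighbors in the order listed); mark gray on enter, black on exit:
1 gray
  11 gray
    5 gray
      9 gray
        10 gray
        10 black
        4 gray
          4→1: 1 is gray → back edge
First back edge: 4 → 1.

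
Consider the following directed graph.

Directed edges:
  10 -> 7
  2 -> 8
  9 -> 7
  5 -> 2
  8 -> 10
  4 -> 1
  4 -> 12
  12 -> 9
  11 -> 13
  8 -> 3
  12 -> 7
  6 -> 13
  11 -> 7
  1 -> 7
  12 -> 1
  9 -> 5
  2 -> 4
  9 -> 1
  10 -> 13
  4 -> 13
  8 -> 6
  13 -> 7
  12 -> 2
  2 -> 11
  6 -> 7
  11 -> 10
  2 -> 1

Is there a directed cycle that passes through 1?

1 lies on a cycle iff there is a path from 1 back to itself.
Exploring from 1, it never reaches itself; equivalently, its strongly connected component is a singleton.

No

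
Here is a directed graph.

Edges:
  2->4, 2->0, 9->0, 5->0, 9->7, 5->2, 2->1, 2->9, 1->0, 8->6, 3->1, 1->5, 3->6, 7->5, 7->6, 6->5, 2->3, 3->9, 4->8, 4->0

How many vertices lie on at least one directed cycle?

A vertex is on a directed cycle iff it belongs to a strongly connected component of size ≥ 2 (or has a self-loop).
The vertices on cycles are {1, 2, 3, 4, 5, 6, 7, 8, 9} — 9 in total.

9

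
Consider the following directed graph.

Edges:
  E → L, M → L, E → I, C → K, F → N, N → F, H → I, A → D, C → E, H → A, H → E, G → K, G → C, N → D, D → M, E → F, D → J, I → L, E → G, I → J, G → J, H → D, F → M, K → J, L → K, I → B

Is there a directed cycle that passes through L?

No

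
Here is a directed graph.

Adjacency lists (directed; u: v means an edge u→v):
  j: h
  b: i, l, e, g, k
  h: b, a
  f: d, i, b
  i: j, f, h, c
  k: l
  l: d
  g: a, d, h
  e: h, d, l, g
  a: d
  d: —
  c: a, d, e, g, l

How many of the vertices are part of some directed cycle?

A vertex is on a directed cycle iff it belongs to a strongly connected component of size ≥ 2 (or has a self-loop).
The vertices on cycles are {b, c, e, f, g, h, i, j} — 8 in total.

8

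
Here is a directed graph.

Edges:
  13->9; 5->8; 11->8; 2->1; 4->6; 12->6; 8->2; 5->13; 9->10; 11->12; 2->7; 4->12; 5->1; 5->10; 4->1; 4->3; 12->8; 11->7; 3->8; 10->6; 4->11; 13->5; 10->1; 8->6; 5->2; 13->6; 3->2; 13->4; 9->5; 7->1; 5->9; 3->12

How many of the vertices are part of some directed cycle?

A vertex is on a directed cycle iff it belongs to a strongly connected component of size ≥ 2 (or has a self-loop).
The vertices on cycles are {5, 9, 13} — 3 in total.

3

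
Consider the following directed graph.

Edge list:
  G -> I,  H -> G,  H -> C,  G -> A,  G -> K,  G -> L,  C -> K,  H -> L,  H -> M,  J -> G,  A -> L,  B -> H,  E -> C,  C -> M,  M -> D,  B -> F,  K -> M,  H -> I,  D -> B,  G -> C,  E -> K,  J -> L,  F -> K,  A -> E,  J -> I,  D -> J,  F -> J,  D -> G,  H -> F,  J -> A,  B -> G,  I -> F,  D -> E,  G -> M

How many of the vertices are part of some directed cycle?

A vertex is on a directed cycle iff it belongs to a strongly connected component of size ≥ 2 (or has a self-loop).
The vertices on cycles are {A, B, C, D, E, F, G, H, I, J, K, M} — 12 in total.

12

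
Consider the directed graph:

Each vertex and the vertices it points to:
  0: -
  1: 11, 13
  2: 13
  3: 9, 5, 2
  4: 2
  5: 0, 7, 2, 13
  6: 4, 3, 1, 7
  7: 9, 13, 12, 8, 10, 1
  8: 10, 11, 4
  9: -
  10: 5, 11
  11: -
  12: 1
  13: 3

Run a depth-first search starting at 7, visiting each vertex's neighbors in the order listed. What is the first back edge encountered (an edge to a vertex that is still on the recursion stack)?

5->7

DFS from 7 (visiting each vertex's neighbors in the order listed); mark gray on enter, black on exit:
7 gray
  9 gray
  9 black
  13 gray
    3 gray
      3→9: 9 black — skip
      5 gray
        0 gray
        0 black
        5→7: 7 is gray → back edge
First back edge: 5 → 7.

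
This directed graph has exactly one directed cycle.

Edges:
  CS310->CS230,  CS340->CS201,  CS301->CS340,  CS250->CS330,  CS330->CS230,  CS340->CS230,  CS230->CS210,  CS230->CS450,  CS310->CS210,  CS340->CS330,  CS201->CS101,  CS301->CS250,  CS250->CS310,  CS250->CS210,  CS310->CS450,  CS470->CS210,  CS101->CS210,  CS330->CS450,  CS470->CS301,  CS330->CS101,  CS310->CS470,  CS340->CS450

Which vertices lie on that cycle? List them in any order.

CS250, CS301, CS310, CS470

DFS with gray/black marking from CS301:
CS301 gray
  CS250 gray
    CS310 gray
      CS210 gray
      CS210 black
      CS450 gray
      CS450 black
      CS230 gray
        CS230→CS210: CS210 black — skip
        CS230→CS450: CS450 black — skip
      CS230 black
      CS470 gray
        CS470→CS301: CS301 is gray → back edge
Back edge closes the cycle CS301 → CS250 → CS310 → CS470 → CS301; its vertices are {CS250, CS301, CS310, CS470}.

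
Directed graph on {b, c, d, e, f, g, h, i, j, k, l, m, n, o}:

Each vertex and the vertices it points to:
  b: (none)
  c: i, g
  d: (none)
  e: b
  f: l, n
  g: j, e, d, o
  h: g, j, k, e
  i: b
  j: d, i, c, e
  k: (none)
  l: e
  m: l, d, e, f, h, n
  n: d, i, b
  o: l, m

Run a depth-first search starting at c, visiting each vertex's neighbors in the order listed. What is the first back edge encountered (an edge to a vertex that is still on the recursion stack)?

DFS from c (visiting each vertex's neighbors in the order listed); mark gray on enter, black on exit:
c gray
  i gray
    b gray
    b black
  i black
  g gray
    j gray
      d gray
      d black
      j→i: i black — skip
      j→c: c is gray → back edge
First back edge: j → c.

j→c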